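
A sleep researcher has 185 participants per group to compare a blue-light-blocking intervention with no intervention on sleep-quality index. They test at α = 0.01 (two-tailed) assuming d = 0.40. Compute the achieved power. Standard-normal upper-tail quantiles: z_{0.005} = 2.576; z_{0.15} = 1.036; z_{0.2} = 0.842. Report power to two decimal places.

For two equal groups, power = Φ(d·√(n/2) − z_{α/2}).
d·√(n/2) = 0.40 × √(185/2) = 0.40 × 9.618 = 3.847.
z_β = 3.847 − 2.576 = 1.271.
Power = Φ(1.271) = 0.898.

power ≈ 0.90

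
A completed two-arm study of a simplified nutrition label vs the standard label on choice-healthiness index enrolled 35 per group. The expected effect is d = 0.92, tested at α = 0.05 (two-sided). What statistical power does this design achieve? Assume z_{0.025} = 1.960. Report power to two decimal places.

power ≈ 0.97

For two equal groups, power = Φ(d·√(n/2) − z_{α/2}).
d·√(n/2) = 0.92 × √(35/2) = 0.92 × 4.183 = 3.849.
z_β = 3.849 − 1.960 = 1.889.
Power = Φ(1.889) = 0.971.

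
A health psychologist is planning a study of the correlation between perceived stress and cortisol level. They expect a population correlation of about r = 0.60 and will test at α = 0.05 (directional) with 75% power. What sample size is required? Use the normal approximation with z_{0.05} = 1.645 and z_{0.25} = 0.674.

Fisher's z: C = ½·ln((1+r)/(1−r)) = ½·ln(4.0000) = 0.6931.
n = ((z_{α} + z_β)/C)² + 3.
(1.645 + 0.674) / 0.6931 = 2.319 / 0.6931 = 3.346.
n = 3.346² + 3 = 11.19 + 3 = 14.2.
Round up.

n = 15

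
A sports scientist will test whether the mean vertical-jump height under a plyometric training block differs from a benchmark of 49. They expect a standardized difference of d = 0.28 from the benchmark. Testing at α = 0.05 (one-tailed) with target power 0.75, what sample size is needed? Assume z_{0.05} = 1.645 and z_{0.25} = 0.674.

For a one-sample test: n = ((z_{α} + z_β) / d)².
z_{α} + z_β = 1.645 + 0.674 = 2.319.
n = (2.319 / 0.28)² = 8.282² = 68.59.
Round up.

n = 69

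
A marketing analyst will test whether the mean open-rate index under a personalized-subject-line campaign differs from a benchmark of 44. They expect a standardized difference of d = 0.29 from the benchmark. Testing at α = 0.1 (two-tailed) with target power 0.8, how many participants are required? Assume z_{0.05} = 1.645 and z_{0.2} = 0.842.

n = 74

For a one-sample test: n = ((z_{α/2} + z_β) / d)².
z_{α/2} + z_β = 1.645 + 0.842 = 2.487.
n = (2.487 / 0.29)² = 8.576² = 73.55.
Round up.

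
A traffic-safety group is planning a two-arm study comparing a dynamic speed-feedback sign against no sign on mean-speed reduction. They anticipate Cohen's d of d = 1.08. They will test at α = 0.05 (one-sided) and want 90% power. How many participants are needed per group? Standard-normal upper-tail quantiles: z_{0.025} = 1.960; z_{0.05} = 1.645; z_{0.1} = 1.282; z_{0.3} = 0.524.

For two independent groups with equal n: n = 2·((z_{α} + z_β) / d)².
z_{α} + z_β = 1.645 + 1.282 = 2.927.
n = 2 × (2.927 / 1.08)² = 2 × 2.710² = 2 × 7.35 = 14.7.
Round up to the next whole participant.

n = 15 per group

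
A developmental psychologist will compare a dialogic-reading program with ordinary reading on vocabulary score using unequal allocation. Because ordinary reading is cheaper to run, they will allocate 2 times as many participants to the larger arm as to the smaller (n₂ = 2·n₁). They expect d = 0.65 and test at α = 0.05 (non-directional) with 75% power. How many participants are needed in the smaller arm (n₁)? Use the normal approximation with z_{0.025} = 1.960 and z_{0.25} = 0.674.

n₁ = 25

With allocation ratio k = n₂/n₁ = 2, Var(x̄₁−x̄₂) = σ²(1/n₁ + 1/(k·n₁)) = σ²·(k+1)/(k·n₁).
So n₁ = (1 + 1/k)·((z_{α/2} + z_β)/d)² = 1.500 × (2.634/0.65)².
n₁ = 1.500 × 16.42 = 24.6.
Round up: n₁ = 25, giving n₂ = 2 × 25 = 50.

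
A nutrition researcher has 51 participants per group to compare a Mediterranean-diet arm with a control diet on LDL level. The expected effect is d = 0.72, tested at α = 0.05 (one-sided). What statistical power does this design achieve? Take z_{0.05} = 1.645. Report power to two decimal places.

For two equal groups, power = Φ(d·√(n/2) − z_{α}).
d·√(n/2) = 0.72 × √(51/2) = 0.72 × 5.050 = 3.636.
z_β = 3.636 − 1.645 = 1.991.
Power = Φ(1.991) = 0.977.

power ≈ 0.98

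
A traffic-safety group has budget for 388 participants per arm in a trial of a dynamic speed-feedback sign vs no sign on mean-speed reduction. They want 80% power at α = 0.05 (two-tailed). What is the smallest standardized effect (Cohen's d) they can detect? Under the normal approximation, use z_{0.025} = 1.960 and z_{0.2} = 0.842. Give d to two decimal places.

For two independent groups of n = 388 each: d_min = (z_{α/2} + z_β)·√(2/n).
z-sum = 1.960 + 0.842 = 2.802.
d_min = 2.802 × √(2/388) = 2.802 × 0.0718 = 0.201.

d_min ≈ 0.20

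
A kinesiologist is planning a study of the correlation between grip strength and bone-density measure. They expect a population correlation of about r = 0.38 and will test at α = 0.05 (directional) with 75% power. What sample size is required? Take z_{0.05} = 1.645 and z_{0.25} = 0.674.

Fisher's z: C = ½·ln((1+r)/(1−r)) = ½·ln(2.2258) = 0.4001.
n = ((z_{α} + z_β)/C)² + 3.
(1.645 + 0.674) / 0.4001 = 2.319 / 0.4001 = 5.796.
n = 5.796² + 3 = 33.59 + 3 = 36.6.
Round up.

n = 37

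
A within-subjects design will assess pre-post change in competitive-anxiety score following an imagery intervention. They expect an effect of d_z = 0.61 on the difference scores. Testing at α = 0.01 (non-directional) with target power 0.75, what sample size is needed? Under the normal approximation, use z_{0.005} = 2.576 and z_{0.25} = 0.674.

n = 29 pairs

For a paired (one-sample on differences) test: n = ((z_{α/2} + z_β) / d)².
z_{α/2} + z_β = 2.576 + 0.674 = 3.250.
n = (3.250 / 0.61)² = 5.328² = 28.39.
Round up.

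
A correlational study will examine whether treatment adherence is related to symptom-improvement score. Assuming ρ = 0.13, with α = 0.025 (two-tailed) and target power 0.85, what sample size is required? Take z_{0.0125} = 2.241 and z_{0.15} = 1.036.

n = 632

Fisher's z: C = ½·ln((1+r)/(1−r)) = ½·ln(1.2989) = 0.1307.
n = ((z_{α/2} + z_β)/C)² + 3.
(2.241 + 1.036) / 0.1307 = 3.277 / 0.1307 = 25.073.
n = 25.073² + 3 = 628.64 + 3 = 631.6.
Round up.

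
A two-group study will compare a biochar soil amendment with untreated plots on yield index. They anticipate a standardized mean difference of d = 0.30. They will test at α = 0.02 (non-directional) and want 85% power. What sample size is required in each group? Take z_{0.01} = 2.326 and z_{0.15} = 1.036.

n = 252 per group

For two independent groups with equal n: n = 2·((z_{α/2} + z_β) / d)².
z_{α/2} + z_β = 2.326 + 1.036 = 3.362.
n = 2 × (3.362 / 0.30)² = 2 × 11.207² = 2 × 125.59 = 251.2.
Round up to the next whole participant.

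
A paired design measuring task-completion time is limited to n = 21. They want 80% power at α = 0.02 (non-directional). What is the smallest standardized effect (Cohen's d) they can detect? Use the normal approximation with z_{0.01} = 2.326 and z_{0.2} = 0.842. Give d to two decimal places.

d_min ≈ 0.69

For a single sample (or paired design) of n = 21: d_min = (z_{α/2} + z_β)/√n.
z-sum = 2.326 + 0.842 = 3.168.
d_min = 3.168 / √21 = 3.168 / 4.583 = 0.691.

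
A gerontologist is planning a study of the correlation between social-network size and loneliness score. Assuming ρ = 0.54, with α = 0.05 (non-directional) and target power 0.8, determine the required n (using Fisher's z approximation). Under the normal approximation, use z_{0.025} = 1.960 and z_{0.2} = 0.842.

Fisher's z: C = ½·ln((1+r)/(1−r)) = ½·ln(3.3478) = 0.6042.
n = ((z_{α/2} + z_β)/C)² + 3.
(1.960 + 0.842) / 0.6042 = 2.802 / 0.6042 = 4.638.
n = 4.638² + 3 = 21.51 + 3 = 24.5.
Round up.

n = 25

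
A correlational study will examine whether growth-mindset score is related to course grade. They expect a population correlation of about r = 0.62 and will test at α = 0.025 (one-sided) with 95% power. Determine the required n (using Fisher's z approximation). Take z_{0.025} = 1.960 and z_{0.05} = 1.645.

n = 28

Fisher's z: C = ½·ln((1+r)/(1−r)) = ½·ln(4.2632) = 0.7250.
n = ((z_{α} + z_β)/C)² + 3.
(1.960 + 1.645) / 0.7250 = 3.605 / 0.7250 = 4.972.
n = 4.972² + 3 = 24.72 + 3 = 27.7.
Round up.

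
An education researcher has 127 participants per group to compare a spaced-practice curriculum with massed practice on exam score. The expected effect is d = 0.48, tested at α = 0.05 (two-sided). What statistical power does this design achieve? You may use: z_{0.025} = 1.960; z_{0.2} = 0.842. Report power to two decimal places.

power ≈ 0.97

For two equal groups, power = Φ(d·√(n/2) − z_{α/2}).
d·√(n/2) = 0.48 × √(127/2) = 0.48 × 7.969 = 3.825.
z_β = 3.825 − 1.960 = 1.865.
Power = Φ(1.865) = 0.969.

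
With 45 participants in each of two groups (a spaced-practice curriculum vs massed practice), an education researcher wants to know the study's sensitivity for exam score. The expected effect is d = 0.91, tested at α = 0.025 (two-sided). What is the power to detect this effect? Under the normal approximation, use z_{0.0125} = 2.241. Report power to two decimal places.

For two equal groups, power = Φ(d·√(n/2) − z_{α/2}).
d·√(n/2) = 0.91 × √(45/2) = 0.91 × 4.743 = 4.317.
z_β = 4.317 − 2.241 = 2.076.
Power = Φ(2.076) = 0.981.

power ≈ 0.98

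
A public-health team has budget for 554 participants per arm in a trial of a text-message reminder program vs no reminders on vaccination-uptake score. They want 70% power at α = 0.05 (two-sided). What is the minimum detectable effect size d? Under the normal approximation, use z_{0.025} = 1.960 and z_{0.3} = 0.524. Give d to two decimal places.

d_min ≈ 0.15

For two independent groups of n = 554 each: d_min = (z_{α/2} + z_β)·√(2/n).
z-sum = 1.960 + 0.524 = 2.484.
d_min = 2.484 × √(2/554) = 2.484 × 0.0601 = 0.149.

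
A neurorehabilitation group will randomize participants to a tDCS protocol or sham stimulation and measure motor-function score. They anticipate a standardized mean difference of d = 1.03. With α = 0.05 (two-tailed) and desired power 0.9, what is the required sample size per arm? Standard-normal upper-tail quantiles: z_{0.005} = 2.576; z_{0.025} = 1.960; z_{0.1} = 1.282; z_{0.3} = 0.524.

For two independent groups with equal n: n = 2·((z_{α/2} + z_β) / d)².
z_{α/2} + z_β = 1.960 + 1.282 = 3.242.
n = 2 × (3.242 / 1.03)² = 2 × 3.148² = 2 × 9.91 = 19.8.
Round up to the next whole participant.

n = 20 per group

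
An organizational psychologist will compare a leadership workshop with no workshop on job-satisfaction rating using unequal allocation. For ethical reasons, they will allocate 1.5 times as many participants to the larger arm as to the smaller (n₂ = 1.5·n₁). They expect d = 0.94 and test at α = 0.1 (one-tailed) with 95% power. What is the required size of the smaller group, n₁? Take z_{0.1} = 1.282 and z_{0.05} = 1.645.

With allocation ratio k = n₂/n₁ = 1.5, Var(x̄₁−x̄₂) = σ²(1/n₁ + 1/(k·n₁)) = σ²·(k+1)/(k·n₁).
So n₁ = (1 + 1/k)·((z_{α} + z_β)/d)² = 1.667 × (2.927/0.94)².
n₁ = 1.667 × 9.70 = 16.2.
Round up: n₁ = 17, giving n₂ = ⌈1.5 × 17⌉ = ⌈25.5⌉ = 26.

n₁ = 17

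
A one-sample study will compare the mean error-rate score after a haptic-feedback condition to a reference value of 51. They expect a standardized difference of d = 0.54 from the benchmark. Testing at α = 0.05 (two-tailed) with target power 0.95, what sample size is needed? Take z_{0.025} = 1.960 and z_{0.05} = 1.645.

n = 45

For a one-sample test: n = ((z_{α/2} + z_β) / d)².
z_{α/2} + z_β = 1.960 + 1.645 = 3.605.
n = (3.605 / 0.54)² = 6.676² = 44.57.
Round up.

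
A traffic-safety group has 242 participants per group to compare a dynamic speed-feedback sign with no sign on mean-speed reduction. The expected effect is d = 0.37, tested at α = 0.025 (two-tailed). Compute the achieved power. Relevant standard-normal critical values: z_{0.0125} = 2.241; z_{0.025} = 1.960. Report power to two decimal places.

For two equal groups, power = Φ(d·√(n/2) − z_{α/2}).
d·√(n/2) = 0.37 × √(242/2) = 0.37 × 11.000 = 4.070.
z_β = 4.070 − 2.241 = 1.829.
Power = Φ(1.829) = 0.966.

power ≈ 0.97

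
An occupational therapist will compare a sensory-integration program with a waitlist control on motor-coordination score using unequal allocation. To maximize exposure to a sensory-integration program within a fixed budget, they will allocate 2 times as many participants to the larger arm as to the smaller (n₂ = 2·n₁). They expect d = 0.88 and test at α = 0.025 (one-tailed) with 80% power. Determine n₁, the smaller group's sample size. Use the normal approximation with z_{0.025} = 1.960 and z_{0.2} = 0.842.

With allocation ratio k = n₂/n₁ = 2, Var(x̄₁−x̄₂) = σ²(1/n₁ + 1/(k·n₁)) = σ²·(k+1)/(k·n₁).
So n₁ = (1 + 1/k)·((z_{α} + z_β)/d)² = 1.500 × (2.802/0.88)².
n₁ = 1.500 × 10.14 = 15.2.
Round up: n₁ = 16, giving n₂ = 2 × 16 = 32.

n₁ = 16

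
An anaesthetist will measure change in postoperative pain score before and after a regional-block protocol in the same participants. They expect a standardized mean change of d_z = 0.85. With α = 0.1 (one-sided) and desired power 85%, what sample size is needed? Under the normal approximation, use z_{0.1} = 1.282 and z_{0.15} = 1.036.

n = 8 pairs

For a paired (one-sample on differences) test: n = ((z_{α} + z_β) / d)².
z_{α} + z_β = 1.282 + 1.036 = 2.318.
n = (2.318 / 0.85)² = 2.727² = 7.44.
Round up.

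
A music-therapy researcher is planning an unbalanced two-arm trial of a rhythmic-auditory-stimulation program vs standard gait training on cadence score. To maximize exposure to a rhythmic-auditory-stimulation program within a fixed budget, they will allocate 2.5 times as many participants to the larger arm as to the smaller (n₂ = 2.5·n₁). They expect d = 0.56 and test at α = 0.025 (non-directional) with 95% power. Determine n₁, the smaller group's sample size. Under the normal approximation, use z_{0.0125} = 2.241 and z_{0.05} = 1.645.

n₁ = 68

With allocation ratio k = n₂/n₁ = 2.5, Var(x̄₁−x̄₂) = σ²(1/n₁ + 1/(k·n₁)) = σ²·(k+1)/(k·n₁).
So n₁ = (1 + 1/k)·((z_{α/2} + z_β)/d)² = 1.400 × (3.886/0.56)².
n₁ = 1.400 × 48.15 = 67.4.
Round up: n₁ = 68, giving n₂ = 2.5 × 68 = 170.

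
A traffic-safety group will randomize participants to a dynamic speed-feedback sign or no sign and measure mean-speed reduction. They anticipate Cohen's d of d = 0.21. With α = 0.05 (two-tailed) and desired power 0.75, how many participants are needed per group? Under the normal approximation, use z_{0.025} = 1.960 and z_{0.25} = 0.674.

n = 315 per group

For two independent groups with equal n: n = 2·((z_{α/2} + z_β) / d)².
z_{α/2} + z_β = 1.960 + 0.674 = 2.634.
n = 2 × (2.634 / 0.21)² = 2 × 12.543² = 2 × 157.32 = 314.6.
Round up to the next whole participant.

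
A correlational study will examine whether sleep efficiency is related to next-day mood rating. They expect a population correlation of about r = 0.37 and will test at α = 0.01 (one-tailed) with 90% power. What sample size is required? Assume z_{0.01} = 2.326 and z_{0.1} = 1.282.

Fisher's z: C = ½·ln((1+r)/(1−r)) = ½·ln(2.1746) = 0.3884.
n = ((z_{α} + z_β)/C)² + 3.
(2.326 + 1.282) / 0.3884 = 3.608 / 0.3884 = 9.289.
n = 9.289² + 3 = 86.29 + 3 = 89.3.
Round up.

n = 90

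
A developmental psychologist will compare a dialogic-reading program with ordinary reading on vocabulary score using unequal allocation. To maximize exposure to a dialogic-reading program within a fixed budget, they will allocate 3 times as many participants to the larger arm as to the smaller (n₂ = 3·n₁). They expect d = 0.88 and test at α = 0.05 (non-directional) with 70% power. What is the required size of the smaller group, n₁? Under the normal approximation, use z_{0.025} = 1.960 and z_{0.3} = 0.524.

With allocation ratio k = n₂/n₁ = 3, Var(x̄₁−x̄₂) = σ²(1/n₁ + 1/(k·n₁)) = σ²·(k+1)/(k·n₁).
So n₁ = (1 + 1/k)·((z_{α/2} + z_β)/d)² = 1.333 × (2.484/0.88)².
n₁ = 1.333 × 7.97 = 10.6.
Round up: n₁ = 11, giving n₂ = 3 × 11 = 33.

n₁ = 11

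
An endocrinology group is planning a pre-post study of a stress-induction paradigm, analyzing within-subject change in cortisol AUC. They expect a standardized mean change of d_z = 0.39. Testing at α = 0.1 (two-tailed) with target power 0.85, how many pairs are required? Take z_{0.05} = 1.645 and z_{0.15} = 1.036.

For a paired (one-sample on differences) test: n = ((z_{α/2} + z_β) / d)².
z_{α/2} + z_β = 1.645 + 1.036 = 2.681.
n = (2.681 / 0.39)² = 6.874² = 47.26.
Round up.

n = 48 pairs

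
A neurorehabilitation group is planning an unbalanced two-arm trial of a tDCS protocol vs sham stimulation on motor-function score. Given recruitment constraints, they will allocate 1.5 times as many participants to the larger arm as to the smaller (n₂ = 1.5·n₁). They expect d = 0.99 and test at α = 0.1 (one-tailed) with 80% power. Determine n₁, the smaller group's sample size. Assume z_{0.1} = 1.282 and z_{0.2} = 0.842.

n₁ = 8

With allocation ratio k = n₂/n₁ = 1.5, Var(x̄₁−x̄₂) = σ²(1/n₁ + 1/(k·n₁)) = σ²·(k+1)/(k·n₁).
So n₁ = (1 + 1/k)·((z_{α} + z_β)/d)² = 1.667 × (2.124/0.99)².
n₁ = 1.667 × 4.60 = 7.7.
Round up: n₁ = 8, giving n₂ = 1.5 × 8 = 12.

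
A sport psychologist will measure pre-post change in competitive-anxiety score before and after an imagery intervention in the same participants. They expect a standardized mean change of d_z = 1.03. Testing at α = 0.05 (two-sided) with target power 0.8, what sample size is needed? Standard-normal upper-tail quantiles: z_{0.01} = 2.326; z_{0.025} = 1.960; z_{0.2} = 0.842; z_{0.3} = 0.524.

For a paired (one-sample on differences) test: n = ((z_{α/2} + z_β) / d)².
z_{α/2} + z_β = 1.960 + 0.842 = 2.802.
n = (2.802 / 1.03)² = 2.720² = 7.40.
Round up.

n = 8 pairs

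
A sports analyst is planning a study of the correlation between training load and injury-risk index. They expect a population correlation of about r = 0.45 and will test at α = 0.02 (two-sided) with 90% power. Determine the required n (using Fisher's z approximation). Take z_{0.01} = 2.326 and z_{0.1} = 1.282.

n = 59

Fisher's z: C = ½·ln((1+r)/(1−r)) = ½·ln(2.6364) = 0.4847.
n = ((z_{α/2} + z_β)/C)² + 3.
(2.326 + 1.282) / 0.4847 = 3.608 / 0.4847 = 7.444.
n = 7.444² + 3 = 55.41 + 3 = 58.4.
Round up.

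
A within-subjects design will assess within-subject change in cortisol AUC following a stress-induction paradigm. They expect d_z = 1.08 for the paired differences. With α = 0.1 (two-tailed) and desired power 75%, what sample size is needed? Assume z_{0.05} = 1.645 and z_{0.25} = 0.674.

For a paired (one-sample on differences) test: n = ((z_{α/2} + z_β) / d)².
z_{α/2} + z_β = 1.645 + 0.674 = 2.319.
n = (2.319 / 1.08)² = 2.147² = 4.61.
Round up.

n = 5 pairs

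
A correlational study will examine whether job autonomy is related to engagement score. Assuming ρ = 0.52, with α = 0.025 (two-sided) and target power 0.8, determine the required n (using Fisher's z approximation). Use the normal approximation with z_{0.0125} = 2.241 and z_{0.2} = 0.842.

Fisher's z: C = ½·ln((1+r)/(1−r)) = ½·ln(3.1667) = 0.5763.
n = ((z_{α/2} + z_β)/C)² + 3.
(2.241 + 0.842) / 0.5763 = 3.083 / 0.5763 = 5.350.
n = 5.350² + 3 = 28.62 + 3 = 31.6.
Round up.

n = 32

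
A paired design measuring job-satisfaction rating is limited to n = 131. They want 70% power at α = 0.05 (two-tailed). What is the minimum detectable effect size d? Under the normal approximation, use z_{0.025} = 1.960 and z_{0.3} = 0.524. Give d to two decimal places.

d_min ≈ 0.22

For a single sample (or paired design) of n = 131: d_min = (z_{α/2} + z_β)/√n.
z-sum = 1.960 + 0.524 = 2.484.
d_min = 2.484 / √131 = 2.484 / 11.446 = 0.217.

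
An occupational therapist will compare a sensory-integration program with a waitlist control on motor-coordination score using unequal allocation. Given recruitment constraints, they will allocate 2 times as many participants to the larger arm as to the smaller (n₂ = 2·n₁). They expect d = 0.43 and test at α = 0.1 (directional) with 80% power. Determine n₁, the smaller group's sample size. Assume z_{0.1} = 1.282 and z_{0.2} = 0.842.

n₁ = 37

With allocation ratio k = n₂/n₁ = 2, Var(x̄₁−x̄₂) = σ²(1/n₁ + 1/(k·n₁)) = σ²·(k+1)/(k·n₁).
So n₁ = (1 + 1/k)·((z_{α} + z_β)/d)² = 1.500 × (2.124/0.43)².
n₁ = 1.500 × 24.40 = 36.6.
Round up: n₁ = 37, giving n₂ = 2 × 37 = 74.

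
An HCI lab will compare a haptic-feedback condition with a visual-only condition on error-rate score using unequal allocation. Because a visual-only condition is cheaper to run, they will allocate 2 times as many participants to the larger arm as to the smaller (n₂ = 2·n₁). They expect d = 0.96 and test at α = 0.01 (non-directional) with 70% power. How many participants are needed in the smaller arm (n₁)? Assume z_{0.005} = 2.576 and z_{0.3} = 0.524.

n₁ = 16

With allocation ratio k = n₂/n₁ = 2, Var(x̄₁−x̄₂) = σ²(1/n₁ + 1/(k·n₁)) = σ²·(k+1)/(k·n₁).
So n₁ = (1 + 1/k)·((z_{α/2} + z_β)/d)² = 1.500 × (3.100/0.96)².
n₁ = 1.500 × 10.43 = 15.6.
Round up: n₁ = 16, giving n₂ = 2 × 16 = 32.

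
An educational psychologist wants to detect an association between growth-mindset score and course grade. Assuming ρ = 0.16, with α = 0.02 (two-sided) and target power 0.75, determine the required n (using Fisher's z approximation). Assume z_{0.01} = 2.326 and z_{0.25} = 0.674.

n = 349

Fisher's z: C = ½·ln((1+r)/(1−r)) = ½·ln(1.3810) = 0.1614.
n = ((z_{α/2} + z_β)/C)² + 3.
(2.326 + 0.674) / 0.1614 = 3.000 / 0.1614 = 18.587.
n = 18.587² + 3 = 345.49 + 3 = 348.5.
Round up.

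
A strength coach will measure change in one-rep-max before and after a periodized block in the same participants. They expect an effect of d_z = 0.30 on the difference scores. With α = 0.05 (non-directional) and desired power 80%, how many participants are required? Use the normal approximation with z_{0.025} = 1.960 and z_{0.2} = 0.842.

n = 88 pairs

For a paired (one-sample on differences) test: n = ((z_{α/2} + z_β) / d)².
z_{α/2} + z_β = 1.960 + 0.842 = 2.802.
n = (2.802 / 0.30)² = 9.340² = 87.24.
Round up.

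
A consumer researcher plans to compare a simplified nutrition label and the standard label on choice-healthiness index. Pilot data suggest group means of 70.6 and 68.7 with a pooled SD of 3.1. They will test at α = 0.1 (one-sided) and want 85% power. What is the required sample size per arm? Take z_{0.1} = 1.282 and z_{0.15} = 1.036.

n = 29 per group

Cohen's d = |M₁ − M₂| / SD_pooled = |70.6 − 68.7| / 3.1 = 1.9 / 3.1 = 0.613.
For two independent groups with equal n: n = 2·((z_{α} + z_β) / d)².
z_{α} + z_β = 1.282 + 1.036 = 2.318.
n = 2 × (2.318 / 0.613)² = 2 × 3.781² = 2 × 14.30 = 28.6.
Round up to the next whole participant.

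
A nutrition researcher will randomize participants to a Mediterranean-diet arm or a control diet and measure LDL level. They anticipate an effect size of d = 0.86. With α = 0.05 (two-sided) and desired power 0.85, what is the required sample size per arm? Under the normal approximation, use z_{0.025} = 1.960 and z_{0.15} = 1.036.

For two independent groups with equal n: n = 2·((z_{α/2} + z_β) / d)².
z_{α/2} + z_β = 1.960 + 1.036 = 2.996.
n = 2 × (2.996 / 0.86)² = 2 × 3.484² = 2 × 12.14 = 24.3.
Round up to the next whole participant.

n = 25 per group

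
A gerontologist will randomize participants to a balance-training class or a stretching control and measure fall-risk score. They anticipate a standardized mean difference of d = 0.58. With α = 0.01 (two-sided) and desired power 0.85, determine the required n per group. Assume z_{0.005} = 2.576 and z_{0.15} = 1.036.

For two independent groups with equal n: n = 2·((z_{α/2} + z_β) / d)².
z_{α/2} + z_β = 2.576 + 1.036 = 3.612.
n = 2 × (3.612 / 0.58)² = 2 × 6.228² = 2 × 38.78 = 77.6.
Round up to the next whole participant.

n = 78 per group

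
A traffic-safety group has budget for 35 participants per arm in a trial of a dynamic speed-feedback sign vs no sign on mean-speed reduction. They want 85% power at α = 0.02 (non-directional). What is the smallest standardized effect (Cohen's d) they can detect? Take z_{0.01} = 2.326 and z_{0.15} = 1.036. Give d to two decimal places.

For two independent groups of n = 35 each: d_min = (z_{α/2} + z_β)·√(2/n).
z-sum = 2.326 + 1.036 = 3.362.
d_min = 3.362 × √(2/35) = 3.362 × 0.2390 = 0.804.

d_min ≈ 0.80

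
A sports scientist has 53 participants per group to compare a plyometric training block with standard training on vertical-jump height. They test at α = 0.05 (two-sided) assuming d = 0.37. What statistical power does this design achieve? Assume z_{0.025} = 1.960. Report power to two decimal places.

For two equal groups, power = Φ(d·√(n/2) − z_{α/2}).
d·√(n/2) = 0.37 × √(53/2) = 0.37 × 5.148 = 1.905.
z_β = 1.905 − 1.960 = -0.055.
Power = Φ(-0.055) = 0.478.

power ≈ 0.48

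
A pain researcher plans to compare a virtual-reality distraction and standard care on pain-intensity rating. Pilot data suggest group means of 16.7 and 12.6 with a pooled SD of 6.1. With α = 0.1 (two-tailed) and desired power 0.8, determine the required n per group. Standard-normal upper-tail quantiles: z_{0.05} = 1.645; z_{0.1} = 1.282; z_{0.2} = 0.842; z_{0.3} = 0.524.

n = 28 per group

Cohen's d = |M₁ − M₂| / SD_pooled = |16.7 − 12.6| / 6.1 = 4.1 / 6.1 = 0.672.
For two independent groups with equal n: n = 2·((z_{α/2} + z_β) / d)².
z_{α/2} + z_β = 1.645 + 0.842 = 2.487.
n = 2 × (2.487 / 0.672)² = 2 × 3.701² = 2 × 13.70 = 27.4.
Round up to the next whole participant.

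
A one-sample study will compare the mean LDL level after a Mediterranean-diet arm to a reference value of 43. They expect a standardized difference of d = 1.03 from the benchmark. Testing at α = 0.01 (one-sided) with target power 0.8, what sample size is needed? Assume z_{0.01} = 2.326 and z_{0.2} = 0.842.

For a one-sample test: n = ((z_{α} + z_β) / d)².
z_{α} + z_β = 2.326 + 0.842 = 3.168.
n = (3.168 / 1.03)² = 3.076² = 9.46.
Round up.

n = 10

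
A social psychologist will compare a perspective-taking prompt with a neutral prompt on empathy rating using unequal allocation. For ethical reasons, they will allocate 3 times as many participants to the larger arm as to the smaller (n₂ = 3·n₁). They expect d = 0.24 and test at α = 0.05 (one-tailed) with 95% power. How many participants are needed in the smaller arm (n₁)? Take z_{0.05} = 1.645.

With allocation ratio k = n₂/n₁ = 3, Var(x̄₁−x̄₂) = σ²(1/n₁ + 1/(k·n₁)) = σ²·(k+1)/(k·n₁).
So n₁ = (1 + 1/k)·((z_{α} + z_β)/d)² = 1.333 × (3.290/0.24)².
n₁ = 1.333 × 187.92 = 250.6.
Round up: n₁ = 251, giving n₂ = 3 × 251 = 753.

n₁ = 251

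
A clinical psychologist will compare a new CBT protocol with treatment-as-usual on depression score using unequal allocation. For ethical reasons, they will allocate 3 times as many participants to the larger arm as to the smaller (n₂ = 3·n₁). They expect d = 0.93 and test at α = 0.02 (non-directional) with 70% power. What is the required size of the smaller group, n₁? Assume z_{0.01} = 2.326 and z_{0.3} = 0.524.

With allocation ratio k = n₂/n₁ = 3, Var(x̄₁−x̄₂) = σ²(1/n₁ + 1/(k·n₁)) = σ²·(k+1)/(k·n₁).
So n₁ = (1 + 1/k)·((z_{α/2} + z_β)/d)² = 1.333 × (2.850/0.93)².
n₁ = 1.333 × 9.39 = 12.5.
Round up: n₁ = 13, giving n₂ = 3 × 13 = 39.

n₁ = 13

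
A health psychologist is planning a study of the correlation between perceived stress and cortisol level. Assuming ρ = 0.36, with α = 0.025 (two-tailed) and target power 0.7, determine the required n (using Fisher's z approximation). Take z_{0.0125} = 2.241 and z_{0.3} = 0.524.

Fisher's z: C = ½·ln((1+r)/(1−r)) = ½·ln(2.1250) = 0.3769.
n = ((z_{α/2} + z_β)/C)² + 3.
(2.241 + 0.524) / 0.3769 = 2.765 / 0.3769 = 7.336.
n = 7.336² + 3 = 53.82 + 3 = 56.8.
Round up.

n = 57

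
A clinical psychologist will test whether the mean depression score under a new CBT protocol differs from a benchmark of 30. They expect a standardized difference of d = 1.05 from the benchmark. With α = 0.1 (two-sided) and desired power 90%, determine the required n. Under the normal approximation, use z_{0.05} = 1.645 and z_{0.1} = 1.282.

For a one-sample test: n = ((z_{α/2} + z_β) / d)².
z_{α/2} + z_β = 1.645 + 1.282 = 2.927.
n = (2.927 / 1.05)² = 2.788² = 7.77.
Round up.

n = 8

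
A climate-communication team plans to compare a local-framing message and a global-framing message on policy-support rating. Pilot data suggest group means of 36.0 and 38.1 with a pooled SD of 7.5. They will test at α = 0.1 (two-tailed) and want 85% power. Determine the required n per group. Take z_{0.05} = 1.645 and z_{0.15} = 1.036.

n = 184 per group

Cohen's d = |M₁ − M₂| / SD_pooled = |36.0 − 38.1| / 7.5 = 2.1 / 7.5 = 0.280.
For two independent groups with equal n: n = 2·((z_{α/2} + z_β) / d)².
z_{α/2} + z_β = 1.645 + 1.036 = 2.681.
n = 2 × (2.681 / 0.280)² = 2 × 9.575² = 2 × 91.68 = 183.4.
Round up to the next whole participant.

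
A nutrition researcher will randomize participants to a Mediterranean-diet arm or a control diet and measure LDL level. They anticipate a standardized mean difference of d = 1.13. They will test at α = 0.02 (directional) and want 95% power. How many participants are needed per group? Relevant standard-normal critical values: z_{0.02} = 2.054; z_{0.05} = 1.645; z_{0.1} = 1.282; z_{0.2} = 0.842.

n = 22 per group

For two independent groups with equal n: n = 2·((z_{α} + z_β) / d)².
z_{α} + z_β = 2.054 + 1.645 = 3.699.
n = 2 × (3.699 / 1.13)² = 2 × 3.273² = 2 × 10.72 = 21.4.
Round up to the next whole participant.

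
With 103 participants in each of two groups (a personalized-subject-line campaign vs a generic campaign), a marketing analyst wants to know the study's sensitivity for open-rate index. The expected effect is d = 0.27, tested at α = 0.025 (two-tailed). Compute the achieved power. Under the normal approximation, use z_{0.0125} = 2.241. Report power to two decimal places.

For two equal groups, power = Φ(d·√(n/2) − z_{α/2}).
d·√(n/2) = 0.27 × √(103/2) = 0.27 × 7.176 = 1.938.
z_β = 1.938 − 2.241 = -0.303.
Power = Φ(-0.303) = 0.381.

power ≈ 0.38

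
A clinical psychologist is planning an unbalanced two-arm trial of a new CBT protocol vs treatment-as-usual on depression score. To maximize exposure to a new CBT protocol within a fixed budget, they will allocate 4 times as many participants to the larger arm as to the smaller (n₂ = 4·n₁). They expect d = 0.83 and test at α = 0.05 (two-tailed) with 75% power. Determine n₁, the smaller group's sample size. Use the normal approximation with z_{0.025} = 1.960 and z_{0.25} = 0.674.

n₁ = 13

With allocation ratio k = n₂/n₁ = 4, Var(x̄₁−x̄₂) = σ²(1/n₁ + 1/(k·n₁)) = σ²·(k+1)/(k·n₁).
So n₁ = (1 + 1/k)·((z_{α/2} + z_β)/d)² = 1.250 × (2.634/0.83)².
n₁ = 1.250 × 10.07 = 12.6.
Round up: n₁ = 13, giving n₂ = 4 × 13 = 52.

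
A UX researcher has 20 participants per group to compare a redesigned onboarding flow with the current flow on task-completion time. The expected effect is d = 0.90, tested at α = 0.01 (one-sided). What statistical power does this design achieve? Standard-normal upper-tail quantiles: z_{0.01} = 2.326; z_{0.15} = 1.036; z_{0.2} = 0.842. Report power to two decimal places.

power ≈ 0.70

For two equal groups, power = Φ(d·√(n/2) − z_{α}).
d·√(n/2) = 0.90 × √(20/2) = 0.90 × 3.162 = 2.846.
z_β = 2.846 − 2.326 = 0.520.
Power = Φ(0.520) = 0.698.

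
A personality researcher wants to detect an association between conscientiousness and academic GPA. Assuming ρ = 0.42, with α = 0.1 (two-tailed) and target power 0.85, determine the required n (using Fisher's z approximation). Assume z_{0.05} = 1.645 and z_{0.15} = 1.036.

n = 39

Fisher's z: C = ½·ln((1+r)/(1−r)) = ½·ln(2.4483) = 0.4477.
n = ((z_{α/2} + z_β)/C)² + 3.
(1.645 + 1.036) / 0.4477 = 2.681 / 0.4477 = 5.988.
n = 5.988² + 3 = 35.86 + 3 = 38.9.
Round up.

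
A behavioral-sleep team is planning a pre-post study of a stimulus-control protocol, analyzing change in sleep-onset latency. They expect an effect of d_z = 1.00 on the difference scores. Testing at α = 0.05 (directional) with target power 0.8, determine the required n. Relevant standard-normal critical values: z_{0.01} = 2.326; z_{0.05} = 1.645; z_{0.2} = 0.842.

For a paired (one-sample on differences) test: n = ((z_{α} + z_β) / d)².
z_{α} + z_β = 1.645 + 0.842 = 2.487.
n = (2.487 / 1.00)² = 2.487² = 6.19.
Round up.

n = 7 pairs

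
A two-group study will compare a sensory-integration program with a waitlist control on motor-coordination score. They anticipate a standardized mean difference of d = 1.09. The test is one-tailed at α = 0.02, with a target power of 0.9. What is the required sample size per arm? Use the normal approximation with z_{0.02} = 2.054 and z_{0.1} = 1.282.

n = 19 per group

For two independent groups with equal n: n = 2·((z_{α} + z_β) / d)².
z_{α} + z_β = 2.054 + 1.282 = 3.336.
n = 2 × (3.336 / 1.09)² = 2 × 3.061² = 2 × 9.37 = 18.7.
Round up to the next whole participant.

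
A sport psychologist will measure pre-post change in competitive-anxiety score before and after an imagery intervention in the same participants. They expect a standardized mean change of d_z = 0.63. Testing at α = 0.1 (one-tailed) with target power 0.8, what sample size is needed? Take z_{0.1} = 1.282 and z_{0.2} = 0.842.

For a paired (one-sample on differences) test: n = ((z_{α} + z_β) / d)².
z_{α} + z_β = 1.282 + 0.842 = 2.124.
n = (2.124 / 0.63)² = 3.371² = 11.37.
Round up.

n = 12 pairs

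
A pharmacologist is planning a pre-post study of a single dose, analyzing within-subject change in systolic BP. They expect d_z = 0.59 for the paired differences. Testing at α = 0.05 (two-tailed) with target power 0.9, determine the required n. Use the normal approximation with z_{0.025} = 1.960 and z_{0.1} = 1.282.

n = 31 pairs

For a paired (one-sample on differences) test: n = ((z_{α/2} + z_β) / d)².
z_{α/2} + z_β = 1.960 + 1.282 = 3.242.
n = (3.242 / 0.59)² = 5.495² = 30.19.
Round up.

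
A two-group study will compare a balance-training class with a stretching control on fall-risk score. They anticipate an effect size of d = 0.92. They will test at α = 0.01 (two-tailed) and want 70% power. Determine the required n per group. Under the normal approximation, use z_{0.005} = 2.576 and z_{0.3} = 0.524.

n = 23 per group

For two independent groups with equal n: n = 2·((z_{α/2} + z_β) / d)².
z_{α/2} + z_β = 2.576 + 0.524 = 3.100.
n = 2 × (3.100 / 0.92)² = 2 × 3.370² = 2 × 11.35 = 22.7.
Round up to the next whole participant.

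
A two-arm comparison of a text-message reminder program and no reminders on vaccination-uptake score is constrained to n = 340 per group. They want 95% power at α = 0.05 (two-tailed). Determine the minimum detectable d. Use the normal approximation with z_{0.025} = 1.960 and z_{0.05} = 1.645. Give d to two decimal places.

d_min ≈ 0.28

For two independent groups of n = 340 each: d_min = (z_{α/2} + z_β)·√(2/n).
z-sum = 1.960 + 1.645 = 3.605.
d_min = 3.605 × √(2/340) = 3.605 × 0.0767 = 0.276.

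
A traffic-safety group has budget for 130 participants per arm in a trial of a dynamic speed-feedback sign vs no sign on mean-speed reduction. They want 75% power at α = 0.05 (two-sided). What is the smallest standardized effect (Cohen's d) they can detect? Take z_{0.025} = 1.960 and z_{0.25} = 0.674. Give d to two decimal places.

d_min ≈ 0.33

For two independent groups of n = 130 each: d_min = (z_{α/2} + z_β)·√(2/n).
z-sum = 1.960 + 0.674 = 2.634.
d_min = 2.634 × √(2/130) = 2.634 × 0.1240 = 0.327.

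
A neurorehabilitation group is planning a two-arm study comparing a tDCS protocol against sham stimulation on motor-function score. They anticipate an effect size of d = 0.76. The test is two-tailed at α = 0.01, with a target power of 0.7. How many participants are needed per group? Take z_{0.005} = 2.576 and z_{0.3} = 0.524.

n = 34 per group

For two independent groups with equal n: n = 2·((z_{α/2} + z_β) / d)².
z_{α/2} + z_β = 2.576 + 0.524 = 3.100.
n = 2 × (3.100 / 0.76)² = 2 × 4.079² = 2 × 16.64 = 33.3.
Round up to the next whole participant.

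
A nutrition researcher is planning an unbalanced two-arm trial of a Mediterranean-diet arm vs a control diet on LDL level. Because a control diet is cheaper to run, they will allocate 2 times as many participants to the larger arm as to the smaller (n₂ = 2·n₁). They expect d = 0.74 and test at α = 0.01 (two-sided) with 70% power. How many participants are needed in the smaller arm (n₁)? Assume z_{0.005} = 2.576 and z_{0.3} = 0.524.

With allocation ratio k = n₂/n₁ = 2, Var(x̄₁−x̄₂) = σ²(1/n₁ + 1/(k·n₁)) = σ²·(k+1)/(k·n₁).
So n₁ = (1 + 1/k)·((z_{α/2} + z_β)/d)² = 1.500 × (3.100/0.74)².
n₁ = 1.500 × 17.55 = 26.3.
Round up: n₁ = 27, giving n₂ = 2 × 27 = 54.

n₁ = 27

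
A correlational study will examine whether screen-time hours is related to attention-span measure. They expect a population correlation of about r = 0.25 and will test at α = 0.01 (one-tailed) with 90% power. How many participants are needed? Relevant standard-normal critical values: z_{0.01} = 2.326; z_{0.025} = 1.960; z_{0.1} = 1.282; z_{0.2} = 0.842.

Fisher's z: C = ½·ln((1+r)/(1−r)) = ½·ln(1.6667) = 0.2554.
n = ((z_{α} + z_β)/C)² + 3.
(2.326 + 1.282) / 0.2554 = 3.608 / 0.2554 = 14.127.
n = 14.127² + 3 = 199.57 + 3 = 202.6.
Round up.

n = 203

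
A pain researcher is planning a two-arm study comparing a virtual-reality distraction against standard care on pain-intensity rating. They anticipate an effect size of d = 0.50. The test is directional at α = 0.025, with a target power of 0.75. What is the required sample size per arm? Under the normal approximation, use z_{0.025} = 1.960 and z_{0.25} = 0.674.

n = 56 per group

For two independent groups with equal n: n = 2·((z_{α} + z_β) / d)².
z_{α} + z_β = 1.960 + 0.674 = 2.634.
n = 2 × (2.634 / 0.50)² = 2 × 5.268² = 2 × 27.75 = 55.5.
Round up to the next whole participant.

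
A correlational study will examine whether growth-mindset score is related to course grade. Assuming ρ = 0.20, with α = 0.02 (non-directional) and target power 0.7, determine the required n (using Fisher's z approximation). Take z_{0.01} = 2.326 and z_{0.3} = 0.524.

Fisher's z: C = ½·ln((1+r)/(1−r)) = ½·ln(1.5000) = 0.2027.
n = ((z_{α/2} + z_β)/C)² + 3.
(2.326 + 0.524) / 0.2027 = 2.850 / 0.2027 = 14.060.
n = 14.060² + 3 = 197.69 + 3 = 200.7.
Round up.

n = 201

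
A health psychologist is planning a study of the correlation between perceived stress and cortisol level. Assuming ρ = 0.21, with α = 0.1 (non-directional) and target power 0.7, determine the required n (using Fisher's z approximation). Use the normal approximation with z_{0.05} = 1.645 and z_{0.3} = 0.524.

n = 107

Fisher's z: C = ½·ln((1+r)/(1−r)) = ½·ln(1.5316) = 0.2132.
n = ((z_{α/2} + z_β)/C)² + 3.
(1.645 + 0.524) / 0.2132 = 2.169 / 0.2132 = 10.174.
n = 10.174² + 3 = 103.50 + 3 = 106.5.
Round up.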